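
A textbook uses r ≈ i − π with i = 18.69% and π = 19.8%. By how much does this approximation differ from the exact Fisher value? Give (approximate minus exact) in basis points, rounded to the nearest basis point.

Approximate: r ≈ 18.690% − 19.800% = -1.1100%
Exact: (1 + 0.1869)/(1 + 0.1980) − 1 = -0.9265%
Error = -1.1100% − (-0.9265%) = -0.1835% → -18 basis points.

-18 basis points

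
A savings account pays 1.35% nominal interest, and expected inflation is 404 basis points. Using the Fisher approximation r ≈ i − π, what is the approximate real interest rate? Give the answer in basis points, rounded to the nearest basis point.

-269 basis points

r ≈ i − π = 1.35% − 4.04% = -269 basis points.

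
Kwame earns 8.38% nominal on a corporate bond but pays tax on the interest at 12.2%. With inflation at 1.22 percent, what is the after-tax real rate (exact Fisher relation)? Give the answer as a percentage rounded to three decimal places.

After-tax nominal return = 8.38% × (1 − 0.122) = 7.35764%.
1 + r = 1.0735764 / 1.01220 = 1.060637
After-tax real rate = 1.060637 − 1 → 6.064%.

6.064%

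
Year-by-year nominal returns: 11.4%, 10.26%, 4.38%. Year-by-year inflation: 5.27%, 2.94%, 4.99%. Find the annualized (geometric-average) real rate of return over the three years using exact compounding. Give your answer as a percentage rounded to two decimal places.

Compound the nominal returns: 1.1140 × 1.1026 × 1.0438 = 1.28209578.
Compound inflation: 1.0527 × 1.0294 × 1.0499 = 1.13772348.
Deflate: 1.28209578 / 1.13772348 = 1.12689577.
Annualized real rate = 1.12689577^(1/3) − 1 = 4.0626% → 4.06%.

4.06%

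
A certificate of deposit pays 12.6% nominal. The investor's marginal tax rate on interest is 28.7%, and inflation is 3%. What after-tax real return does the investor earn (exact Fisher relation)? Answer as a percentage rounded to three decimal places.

After-tax nominal return = 12.6% × (1 − 0.287) = 8.9838%.
1 + r = 1.089838 / 1.03000 = 1.0580951
After-tax real rate = 1.0580951 − 1 → 5.810%.

5.810%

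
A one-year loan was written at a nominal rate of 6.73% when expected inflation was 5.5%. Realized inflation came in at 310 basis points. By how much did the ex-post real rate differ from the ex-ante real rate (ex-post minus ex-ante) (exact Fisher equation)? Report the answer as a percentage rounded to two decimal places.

2.35%

Ex-ante: (1 + 0.0673)/(1 + 0.0550) − 1 = 1.16588%
Ex-post: (1 + 0.0673)/(1 + 0.0310) − 1 = 3.52085%
Difference (ex-post − ex-ante) = 2.35498% → 2.35%.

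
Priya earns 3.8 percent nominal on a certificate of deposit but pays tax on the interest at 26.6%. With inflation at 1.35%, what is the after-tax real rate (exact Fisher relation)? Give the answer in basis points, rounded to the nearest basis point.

After-tax nominal return = 3.8% × (1 − 0.266) = 2.7892%.
1 + r = 1.027892 / 1.01350 = 1.014200
After-tax real rate = 1.014200 − 1 → 142 basis points.

142 basis points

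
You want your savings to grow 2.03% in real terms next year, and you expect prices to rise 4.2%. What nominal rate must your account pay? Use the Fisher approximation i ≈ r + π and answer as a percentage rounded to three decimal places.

i ≈ r + π = 2.03% + 4.2% = 6.230%.

6.230%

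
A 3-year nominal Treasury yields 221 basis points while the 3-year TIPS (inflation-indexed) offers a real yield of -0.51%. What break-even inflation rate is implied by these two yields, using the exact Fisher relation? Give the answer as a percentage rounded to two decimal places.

(1 + π) = (1 + i)/(1 + r) = 1.02210 / 0.99490 = 1.027339
Break-even inflation = 1.027339 − 1 → 2.73%.

2.73%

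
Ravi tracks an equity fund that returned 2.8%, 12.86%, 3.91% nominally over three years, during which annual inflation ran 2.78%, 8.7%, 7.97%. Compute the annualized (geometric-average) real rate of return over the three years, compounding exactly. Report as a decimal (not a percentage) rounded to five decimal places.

-0.00019

Nominal growth factor = 1.0280 × 1.1286 × 1.0391 = 1.20556465
Price-level growth factor = 1.0278 × 1.0870 × 1.0797 = 1.20626092
Real growth factor = 1.20556465 / 1.20626092 = 0.99942279
Annualized real rate = 0.99942279^(1/3) − 1 = -0.0192% → -0.00019.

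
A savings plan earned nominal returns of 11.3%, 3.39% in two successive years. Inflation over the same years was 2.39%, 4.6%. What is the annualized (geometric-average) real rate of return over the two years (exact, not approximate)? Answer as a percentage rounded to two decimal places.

Nominal growth factor = 1.1130 × 1.0339 = 1.15073070
Price-level growth factor = 1.0239 × 1.0460 = 1.07099940
Real growth factor = 1.15073070 / 1.07099940 = 1.07444570
Annualized real rate = 1.07444570^(1/2) − 1 = 3.6555% → 3.66%.

3.66%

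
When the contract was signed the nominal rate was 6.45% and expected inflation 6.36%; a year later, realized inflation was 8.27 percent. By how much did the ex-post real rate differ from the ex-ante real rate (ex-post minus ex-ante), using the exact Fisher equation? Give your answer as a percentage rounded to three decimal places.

-1.766%

Ex-ante: (1 + 0.0645)/(1 + 0.0636) − 1 = 0.0846%
Ex-post: (1 + 0.0645)/(1 + 0.0827) − 1 = -1.6810%
Difference (ex-post − ex-ante) = -1.7656% → -1.766%.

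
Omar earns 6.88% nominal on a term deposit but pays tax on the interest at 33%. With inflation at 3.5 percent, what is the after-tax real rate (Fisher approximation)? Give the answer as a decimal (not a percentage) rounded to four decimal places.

After-tax nominal return = 6.88% × (1 − 0.33) = 4.6096%.
r ≈ 4.6096% − 3.5% → 0.0111.

0.0111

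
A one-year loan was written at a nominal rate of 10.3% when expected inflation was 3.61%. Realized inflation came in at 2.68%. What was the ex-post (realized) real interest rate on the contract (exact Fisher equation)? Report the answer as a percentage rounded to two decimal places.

Ex-post: (1 + 0.1030)/(1 + 0.0268) − 1 = 7.4211%
So the realized real rate is 7.42%.

7.42%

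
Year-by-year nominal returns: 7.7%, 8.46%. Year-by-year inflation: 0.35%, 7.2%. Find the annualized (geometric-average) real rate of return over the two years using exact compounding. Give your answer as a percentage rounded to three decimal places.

4.205%

Compound the nominal returns: 1.0770 × 1.0846 = 1.168114200.
Compound inflation: 1.0035 × 1.0720 = 1.075752000.
Deflate: 1.168114200 / 1.075752000 = 1.085858265.
Annualized real rate = 1.085858265^(1/2) − 1 = 4.20452% → 4.205%.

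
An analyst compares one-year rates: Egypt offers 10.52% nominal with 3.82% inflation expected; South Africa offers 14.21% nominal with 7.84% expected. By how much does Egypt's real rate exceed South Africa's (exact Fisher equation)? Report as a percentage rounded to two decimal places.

Egypt: (1 + 0.1052)/(1 + 0.0382) − 1 = 6.4535%
South Africa: (1 + 0.1421)/(1 + 0.0784) − 1 = 5.9069%
Differential = 6.4535% − 5.9069% = 0.5466% → 0.55%.

0.55%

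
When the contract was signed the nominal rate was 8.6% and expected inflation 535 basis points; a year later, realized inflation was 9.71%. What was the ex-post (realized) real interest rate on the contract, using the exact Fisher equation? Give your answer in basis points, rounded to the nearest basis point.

Ex-post: (1 + 0.0860)/(1 + 0.0971) − 1 = -1.0118%
So the realized real rate is -101 basis points.

-101 basis points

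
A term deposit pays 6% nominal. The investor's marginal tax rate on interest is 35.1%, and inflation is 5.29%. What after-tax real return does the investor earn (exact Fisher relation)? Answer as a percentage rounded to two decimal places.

After-tax nominal return = 6% × (1 − 0.351) = 3.8940%.
1 + r = 1.03894 / 1.05290 = 0.986741
After-tax real rate = 0.986741 − 1 → -1.33%.

-1.33%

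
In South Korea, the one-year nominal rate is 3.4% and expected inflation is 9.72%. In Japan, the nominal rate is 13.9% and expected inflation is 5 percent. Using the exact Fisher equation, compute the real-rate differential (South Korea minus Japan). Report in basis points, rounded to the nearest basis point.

South Korea: (1 + 0.0340)/(1 + 0.0972) − 1 = -5.7601%
Japan: (1 + 0.1390)/(1 + 0.0500) − 1 = 8.4762%
Differential = -5.7601% − 8.4762% = -14.2363% → -1424 basis points.

-1424 basis points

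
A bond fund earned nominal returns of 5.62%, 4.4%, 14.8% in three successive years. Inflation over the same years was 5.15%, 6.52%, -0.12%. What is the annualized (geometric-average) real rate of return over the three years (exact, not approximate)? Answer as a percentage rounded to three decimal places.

4.205%

Compound the nominal returns: 1.0562 × 1.0440 × 1.1480 = 1.26586837.
Compound inflation: 1.0515 × 1.0652 × 0.9988 = 1.11871373.
Deflate: 1.26586837 / 1.11871373 = 1.13153914.
Annualized real rate = 1.13153914^(1/3) − 1 = 4.2053% → 4.205%.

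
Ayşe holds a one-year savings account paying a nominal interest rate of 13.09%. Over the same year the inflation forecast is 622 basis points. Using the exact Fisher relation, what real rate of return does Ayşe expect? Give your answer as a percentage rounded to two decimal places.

By the Fisher relation, 1 + r = (1 + i)/(1 + π).
1 + r = 1.13090 / 1.06220 = 1.064677
r = 1.064677 − 1 = 6.4677%, i.e. 6.47%.

6.47%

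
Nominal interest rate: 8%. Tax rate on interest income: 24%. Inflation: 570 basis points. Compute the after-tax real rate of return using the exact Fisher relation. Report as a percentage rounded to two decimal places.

After-tax nominal return = 8% × (1 − 0.24) = 6.0800%.
1 + r = 1.06080 / 1.05700 = 1.003595
After-tax real rate = 1.003595 − 1 → 0.36%.

0.36%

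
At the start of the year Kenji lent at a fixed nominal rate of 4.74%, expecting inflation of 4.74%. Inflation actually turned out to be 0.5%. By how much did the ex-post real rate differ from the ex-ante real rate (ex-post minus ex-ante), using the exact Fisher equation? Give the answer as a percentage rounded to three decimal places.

4.219%

Ex-ante: (1 + 0.0474)/(1 + 0.0474) − 1 = 0.0000%
Ex-post: (1 + 0.0474)/(1 + 0.0050) − 1 = 4.2189%
Difference (ex-post − ex-ante) = 4.2189% → 4.219%.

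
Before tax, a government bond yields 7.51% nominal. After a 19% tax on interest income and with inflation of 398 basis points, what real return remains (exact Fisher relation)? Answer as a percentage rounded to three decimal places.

2.023%

After-tax nominal return = 7.51% × (1 − 0.19) = 6.0831%.
1 + r = 1.060831 / 1.03980 = 1.020226
After-tax real rate = 1.020226 − 1 → 2.023%.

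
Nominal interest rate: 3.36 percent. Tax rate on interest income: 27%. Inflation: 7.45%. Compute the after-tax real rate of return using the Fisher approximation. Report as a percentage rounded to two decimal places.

-5.00%

After-tax nominal return = 3.36% × (1 − 0.27) = 2.4528%.
r ≈ 2.4528% − 7.45% → -5.00%.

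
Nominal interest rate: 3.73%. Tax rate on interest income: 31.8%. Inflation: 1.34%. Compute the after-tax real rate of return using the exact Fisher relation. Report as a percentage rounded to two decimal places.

1.19%

After-tax nominal return = 3.73% × (1 − 0.318) = 2.54386%.
1 + r = 1.0254386 / 1.01340 = 1.011879
After-tax real rate = 1.011879 − 1 → 1.19%.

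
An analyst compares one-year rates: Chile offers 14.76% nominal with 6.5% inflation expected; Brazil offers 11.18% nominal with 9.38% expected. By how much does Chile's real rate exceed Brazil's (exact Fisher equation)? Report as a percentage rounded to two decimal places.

6.11%

Chile: (1 + 0.1476)/(1 + 0.0650) − 1 = 7.7559%
Brazil: (1 + 0.1118)/(1 + 0.0938) − 1 = 1.6456%
Differential = 7.7559% − 1.6456% = 6.1102% → 6.11%.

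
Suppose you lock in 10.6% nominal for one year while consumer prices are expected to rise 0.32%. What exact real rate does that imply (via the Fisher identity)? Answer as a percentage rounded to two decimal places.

1 + r = 1.10600 / 1.00320 = 1.102472
r = 1.102472 − 1 = 10.2472%, i.e. 10.25%.

10.25%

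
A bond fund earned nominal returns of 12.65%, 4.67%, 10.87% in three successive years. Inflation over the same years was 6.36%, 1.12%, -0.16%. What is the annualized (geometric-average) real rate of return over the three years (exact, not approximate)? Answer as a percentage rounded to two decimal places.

Compound the nominal returns: 1.1265 × 1.0467 × 1.1087 = 1.30727654.
Compound inflation: 1.0636 × 1.0112 × 0.9984 = 1.07379150.
Deflate: 1.30727654 / 1.07379150 = 1.21743983.
Annualized real rate = 1.21743983^(1/3) − 1 = 6.7782% → 6.78%.

6.78%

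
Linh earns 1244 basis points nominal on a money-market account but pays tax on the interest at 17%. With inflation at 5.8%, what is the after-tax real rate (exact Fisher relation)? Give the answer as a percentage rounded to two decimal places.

4.28%

After-tax nominal return = 12.44% × (1 − 0.17) = 10.3252%.
1 + r = 1.103252 / 1.05800 = 1.042771
After-tax real rate = 1.042771 − 1 → 4.28%.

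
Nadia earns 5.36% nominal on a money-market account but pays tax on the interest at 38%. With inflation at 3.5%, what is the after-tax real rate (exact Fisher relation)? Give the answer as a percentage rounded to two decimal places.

-0.17%

After-tax nominal return = 5.36% × (1 − 0.38) = 3.3232%.
1 + r = 1.033232 / 1.03500 = 0.998292
After-tax real rate = 0.998292 − 1 → -0.17%.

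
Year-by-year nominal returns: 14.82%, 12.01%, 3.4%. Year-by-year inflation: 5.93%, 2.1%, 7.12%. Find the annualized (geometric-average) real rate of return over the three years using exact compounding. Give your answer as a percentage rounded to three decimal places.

Nominal growth factor = 1.1482 × 1.1201 × 1.0340 = 1.32982618
Price-level growth factor = 1.0593 × 1.0210 × 1.0712 = 1.15855133
Real growth factor = 1.32982618 / 1.15855133 = 1.14783536
Annualized real rate = 1.14783536^(1/3) − 1 = 4.7032% → 4.703%.

4.703%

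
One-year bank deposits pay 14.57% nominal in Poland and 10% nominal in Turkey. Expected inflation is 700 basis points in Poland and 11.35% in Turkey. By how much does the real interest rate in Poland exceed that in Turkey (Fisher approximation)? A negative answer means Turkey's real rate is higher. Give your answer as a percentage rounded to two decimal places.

Poland: 14.57% − 7% = 7.570%
Turkey: 10% − 11.35% = -1.350%
Differential = 8.920% → 8.92%.

8.92%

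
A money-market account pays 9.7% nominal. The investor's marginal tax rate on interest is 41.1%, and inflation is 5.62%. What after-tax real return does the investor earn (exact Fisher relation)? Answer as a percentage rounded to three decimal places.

0.088%

After-tax nominal return = 9.7% × (1 − 0.411) = 5.7133%.
1 + r = 1.057133 / 1.05620 = 1.000883
After-tax real rate = 1.000883 − 1 → 0.088%.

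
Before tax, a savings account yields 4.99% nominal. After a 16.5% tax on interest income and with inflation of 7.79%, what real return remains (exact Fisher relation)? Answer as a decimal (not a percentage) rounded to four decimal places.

-0.0336

After-tax nominal return = 4.99% × (1 − 0.165) = 4.16665%.
1 + r = 1.0416665 / 1.07790 = 0.966385
After-tax real rate = 0.966385 − 1 → -0.0336.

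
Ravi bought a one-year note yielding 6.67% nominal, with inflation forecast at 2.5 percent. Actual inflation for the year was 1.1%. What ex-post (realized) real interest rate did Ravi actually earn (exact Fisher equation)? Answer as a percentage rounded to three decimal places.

Ex-post: (1 + 0.0667)/(1 + 0.0110) − 1 = 5.5094%
So the realized real rate is 5.509%.

5.509%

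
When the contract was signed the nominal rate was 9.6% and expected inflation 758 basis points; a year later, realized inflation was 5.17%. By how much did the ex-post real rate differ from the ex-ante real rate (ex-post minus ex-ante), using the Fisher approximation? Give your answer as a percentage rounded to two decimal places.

Ex-ante: 9.6% − 7.58% = 2.020%
Ex-post: 9.6% − 5.17% = 4.430%
Difference (ex-post − ex-ante) = 2.4100% → 2.41%.

2.41%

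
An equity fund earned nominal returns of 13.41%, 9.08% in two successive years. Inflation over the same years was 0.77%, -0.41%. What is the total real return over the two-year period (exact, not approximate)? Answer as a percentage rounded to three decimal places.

23.268%

Compound the nominal returns: 1.1341 × 1.0908 = 1.237076.
Compound inflation: 1.0077 × 0.9959 = 1.003568.
Deflate: 1.237076 / 1.003568 = 1.232678.
Total real return = 1.232678 − 1 → 23.268%.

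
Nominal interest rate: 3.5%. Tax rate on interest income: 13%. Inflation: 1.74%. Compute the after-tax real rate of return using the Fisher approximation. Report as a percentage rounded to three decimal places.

1.305%

After-tax nominal return = 3.5% × (1 − 0.13) = 3.0450%.
r ≈ 3.0450% − 1.74% → 1.305%.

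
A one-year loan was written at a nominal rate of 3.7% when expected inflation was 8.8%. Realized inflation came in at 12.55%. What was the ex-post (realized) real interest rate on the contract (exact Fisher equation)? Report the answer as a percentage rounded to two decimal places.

-7.86%

Ex-post: (1 + 0.0370)/(1 + 0.1255) − 1 = -7.8632%
So the realized real rate is -7.86%.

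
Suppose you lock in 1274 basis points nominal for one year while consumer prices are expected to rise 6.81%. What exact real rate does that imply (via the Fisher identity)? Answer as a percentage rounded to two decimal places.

1 + r = 1.12740 / 1.06810 = 1.055519
r = 1.055519 − 1 = 5.5519%, i.e. 5.55%.

5.55%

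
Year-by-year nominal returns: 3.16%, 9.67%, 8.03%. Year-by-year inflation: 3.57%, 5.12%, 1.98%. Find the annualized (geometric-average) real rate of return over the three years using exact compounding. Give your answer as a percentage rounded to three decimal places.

3.253%

Compound the nominal returns: 1.0316 × 1.0967 × 1.0803 = 1.22220358.
Compound inflation: 1.0357 × 1.0512 × 1.0198 = 1.11028465.
Deflate: 1.22220358 / 1.11028465 = 1.10080202.
Annualized real rate = 1.10080202^(1/3) − 1 = 3.2531% → 3.253%.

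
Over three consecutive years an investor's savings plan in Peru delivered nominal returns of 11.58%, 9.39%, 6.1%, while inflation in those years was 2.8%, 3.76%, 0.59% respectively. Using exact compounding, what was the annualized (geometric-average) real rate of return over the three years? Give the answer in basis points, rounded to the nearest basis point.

Compound the nominal returns: 1.1158 × 1.0939 × 1.0610 = 1.29502861.
Compound inflation: 1.0280 × 1.0376 × 1.0059 = 1.07294605.
Deflate: 1.29502861 / 1.07294605 = 1.20698390.
Annualized real rate = 1.20698390^(1/3) − 1 = 6.4716% → 647 basis points.

647 basis points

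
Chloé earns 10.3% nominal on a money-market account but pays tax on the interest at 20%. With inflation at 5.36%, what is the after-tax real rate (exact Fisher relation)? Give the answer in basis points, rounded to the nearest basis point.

After-tax nominal return = 10.3% × (1 − 0.2) = 8.2400%.
1 + r = 1.08240 / 1.05360 = 1.027335
After-tax real rate = 1.027335 − 1 → 273 basis points.

273 basis points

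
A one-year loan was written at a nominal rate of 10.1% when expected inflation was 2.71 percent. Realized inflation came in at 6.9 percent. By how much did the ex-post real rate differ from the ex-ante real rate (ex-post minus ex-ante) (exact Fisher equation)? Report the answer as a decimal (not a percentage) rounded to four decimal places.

-0.0420

Ex-ante: (1 + 0.1010)/(1 + 0.0271) − 1 = 7.1950%
Ex-post: (1 + 0.1010)/(1 + 0.0690) − 1 = 2.9935%
Difference (ex-post − ex-ante) = -4.2016% → -0.0420.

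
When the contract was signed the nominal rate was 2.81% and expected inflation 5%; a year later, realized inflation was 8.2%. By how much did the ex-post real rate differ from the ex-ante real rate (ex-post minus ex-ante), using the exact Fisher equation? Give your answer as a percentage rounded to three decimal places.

-2.896%

Ex-ante: (1 + 0.0281)/(1 + 0.0500) − 1 = -2.0857%
Ex-post: (1 + 0.0281)/(1 + 0.0820) − 1 = -4.9815%
Difference (ex-post − ex-ante) = -2.8958% → -2.896%.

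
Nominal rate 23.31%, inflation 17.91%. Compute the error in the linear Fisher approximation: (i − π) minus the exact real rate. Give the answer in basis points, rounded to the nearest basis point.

82 basis points

Approximate: r ≈ 23.310% − 17.910% = 5.4000%
Exact: (1 + 0.2331)/(1 + 0.1791) − 1 = 4.5798%
Error = 5.4000% − 4.5798% = 0.8202% → 82 basis points.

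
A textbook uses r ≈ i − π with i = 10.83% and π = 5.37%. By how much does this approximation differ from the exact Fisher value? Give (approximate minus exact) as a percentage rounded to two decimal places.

0.28%

Approximate: r ≈ 10.830% − 5.370% = 5.4600%
Exact: (1 + 0.1083)/(1 + 0.0537) − 1 = 5.1817%
Error = 5.4600% − 5.1817% = 0.2783% → 0.28%.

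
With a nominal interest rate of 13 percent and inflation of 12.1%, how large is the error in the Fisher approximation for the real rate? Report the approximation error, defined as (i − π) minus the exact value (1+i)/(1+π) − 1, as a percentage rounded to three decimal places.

0.097%

Approximate: r ≈ 13.000% − 12.100% = 0.9000%
Exact: (1 + 0.1300)/(1 + 0.1210) − 1 = 0.8029%
Error = 0.9000% − 0.8029% = 0.0971% → 0.097%.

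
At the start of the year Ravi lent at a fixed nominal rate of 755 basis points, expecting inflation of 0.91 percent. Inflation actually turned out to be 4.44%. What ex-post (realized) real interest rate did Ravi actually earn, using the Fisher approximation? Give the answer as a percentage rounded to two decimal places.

Ex-post: 7.55% − 4.44% = 3.110%
So the realized real rate is 3.11%.

3.11%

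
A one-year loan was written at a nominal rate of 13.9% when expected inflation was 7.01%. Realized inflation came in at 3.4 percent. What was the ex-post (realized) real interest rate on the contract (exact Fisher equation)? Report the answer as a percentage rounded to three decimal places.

10.155%

Ex-post: (1 + 0.1390)/(1 + 0.0340) − 1 = 10.1547%
So the realized real rate is 10.155%.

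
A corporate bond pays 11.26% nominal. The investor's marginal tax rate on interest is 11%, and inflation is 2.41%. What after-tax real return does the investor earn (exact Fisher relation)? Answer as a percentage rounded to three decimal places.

7.432%

After-tax nominal return = 11.26% × (1 − 0.11) = 10.0214%.
1 + r = 1.100214 / 1.02410 = 1.074323
After-tax real rate = 1.074323 − 1 → 7.432%.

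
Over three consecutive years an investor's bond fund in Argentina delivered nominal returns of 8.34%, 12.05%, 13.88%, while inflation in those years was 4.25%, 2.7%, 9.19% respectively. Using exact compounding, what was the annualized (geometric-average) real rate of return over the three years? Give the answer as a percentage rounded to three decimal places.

Nominal growth factor = 1.0834 × 1.1205 × 1.1388 = 1.38244592
Price-level growth factor = 1.0425 × 1.0270 × 1.0919 = 1.16904001
Real growth factor = 1.38244592 / 1.16904001 = 1.18254800
Annualized real rate = 1.18254800^(1/3) − 1 = 5.7482% → 5.748%.

5.748%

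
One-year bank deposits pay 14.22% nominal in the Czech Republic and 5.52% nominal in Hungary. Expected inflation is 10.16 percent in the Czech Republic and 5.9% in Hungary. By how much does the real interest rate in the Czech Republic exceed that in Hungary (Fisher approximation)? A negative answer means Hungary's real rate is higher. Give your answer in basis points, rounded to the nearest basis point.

444 basis points

The Czech Republic: 14.22% − 10.16% = 4.060%
Hungary: 5.52% − 5.9% = -0.380%
Differential = 4.440% → 444 basis points.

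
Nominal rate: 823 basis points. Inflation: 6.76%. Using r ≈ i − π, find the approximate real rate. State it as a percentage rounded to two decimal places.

r ≈ i − π = 8.23% − 6.76% = 1.47%.

1.47%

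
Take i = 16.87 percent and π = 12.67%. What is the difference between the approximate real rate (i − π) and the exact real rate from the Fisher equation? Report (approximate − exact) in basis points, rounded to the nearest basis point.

47 basis points

Approximate: r ≈ 16.870% − 12.670% = 4.2000%
Exact: (1 + 0.1687)/(1 + 0.1267) − 1 = 3.7277%
Error = 4.2000% − 3.7277% = 0.4723% → 47 basis points.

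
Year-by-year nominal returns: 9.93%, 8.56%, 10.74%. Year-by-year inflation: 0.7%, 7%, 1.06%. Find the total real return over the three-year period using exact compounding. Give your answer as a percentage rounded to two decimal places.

Compound the nominal returns: 1.0993 × 1.0856 × 1.1074 = 1.321571.
Compound inflation: 1.0070 × 1.0700 × 1.0106 = 1.088911.
Deflate: 1.321571 / 1.088911 = 1.213663.
Total real return = 1.213663 − 1 → 21.37%.

21.37%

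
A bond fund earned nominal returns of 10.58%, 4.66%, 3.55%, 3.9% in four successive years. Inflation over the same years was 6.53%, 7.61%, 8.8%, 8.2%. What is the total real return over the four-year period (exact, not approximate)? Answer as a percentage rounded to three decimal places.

-7.734%

Compound the nominal returns: 1.1058 × 1.0466 × 1.0355 × 1.0390 = 1.245154.
Compound inflation: 1.0653 × 1.0761 × 1.0880 × 1.0820 = 1.349524.
Deflate: 1.245154 / 1.349524 = 0.922661.
Total real return = 0.922661 − 1 → -7.734%.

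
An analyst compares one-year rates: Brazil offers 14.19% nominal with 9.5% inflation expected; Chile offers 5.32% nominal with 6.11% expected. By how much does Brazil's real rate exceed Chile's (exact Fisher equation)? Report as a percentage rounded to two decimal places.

Brazil: (1 + 0.1419)/(1 + 0.0950) − 1 = 4.2831%
Chile: (1 + 0.0532)/(1 + 0.0611) − 1 = -0.7445%
Differential = 4.2831% − (-0.7445%) = 5.0276% → 5.03%.

5.03%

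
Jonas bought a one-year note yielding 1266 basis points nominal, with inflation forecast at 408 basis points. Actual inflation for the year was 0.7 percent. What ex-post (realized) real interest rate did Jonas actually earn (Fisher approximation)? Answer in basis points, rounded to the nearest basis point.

Ex-post: 12.66% − 0.7% = 11.960%
So the realized real rate is 1196 basis points.

1196 basis points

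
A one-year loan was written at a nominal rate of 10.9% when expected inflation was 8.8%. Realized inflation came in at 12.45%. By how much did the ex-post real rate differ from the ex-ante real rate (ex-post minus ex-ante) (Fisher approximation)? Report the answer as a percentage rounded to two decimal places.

Ex-ante: 10.9% − 8.8% = 2.100%
Ex-post: 10.9% − 12.45% = -1.550%
Difference (ex-post − ex-ante) = -3.6500% → -3.65%.

-3.65%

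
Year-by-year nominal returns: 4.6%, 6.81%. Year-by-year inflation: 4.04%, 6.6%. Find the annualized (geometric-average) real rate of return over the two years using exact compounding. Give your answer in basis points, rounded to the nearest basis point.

37 basis points

Compound the nominal returns: 1.0460 × 1.0681 = 1.11723260.
Compound inflation: 1.0404 × 1.0660 = 1.10906640.
Deflate: 1.11723260 / 1.10906640 = 1.00736313.
Annualized real rate = 1.00736313^(1/2) − 1 = 0.3675% → 37 basis points.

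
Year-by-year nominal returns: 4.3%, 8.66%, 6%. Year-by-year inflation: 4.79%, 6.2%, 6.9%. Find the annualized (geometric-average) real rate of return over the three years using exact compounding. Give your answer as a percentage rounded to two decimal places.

0.33%

Compound the nominal returns: 1.0430 × 1.0866 × 1.0600 = 1.20132323.
Compound inflation: 1.0479 × 1.0620 × 1.0690 = 1.18965782.
Deflate: 1.20132323 / 1.18965782 = 1.00980569.
Annualized real rate = 1.00980569^(1/3) − 1 = 0.3258% → 0.33%.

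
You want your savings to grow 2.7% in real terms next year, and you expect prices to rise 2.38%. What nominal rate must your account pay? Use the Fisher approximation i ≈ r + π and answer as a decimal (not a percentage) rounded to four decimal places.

i ≈ r + π = 2.7% + 2.38% = 0.0508.

0.0508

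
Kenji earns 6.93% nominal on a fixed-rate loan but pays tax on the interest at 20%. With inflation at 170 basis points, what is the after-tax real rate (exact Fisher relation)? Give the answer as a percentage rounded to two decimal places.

3.78%

After-tax nominal return = 6.93% × (1 − 0.2) = 5.5440%.
1 + r = 1.05544 / 1.01700 = 1.037797
After-tax real rate = 1.037797 − 1 → 3.78%.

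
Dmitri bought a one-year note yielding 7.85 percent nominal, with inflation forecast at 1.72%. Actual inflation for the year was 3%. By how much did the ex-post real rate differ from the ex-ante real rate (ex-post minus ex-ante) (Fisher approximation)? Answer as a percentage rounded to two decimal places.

Ex-ante: 7.85% − 1.72% = 6.130%
Ex-post: 7.85% − 3% = 4.850%
Difference (ex-post − ex-ante) = -1.2800% → -1.28%.

-1.28%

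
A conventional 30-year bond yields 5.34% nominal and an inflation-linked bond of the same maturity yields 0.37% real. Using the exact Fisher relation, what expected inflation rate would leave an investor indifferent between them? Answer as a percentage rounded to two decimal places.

(1 + π) = (1 + i)/(1 + r) = 1.05340 / 1.00370 = 1.049517
Break-even inflation = 1.049517 − 1 → 4.95%.

4.95%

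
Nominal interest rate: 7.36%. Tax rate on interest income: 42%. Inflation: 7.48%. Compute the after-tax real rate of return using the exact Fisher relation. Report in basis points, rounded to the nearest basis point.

After-tax nominal return = 7.36% × (1 − 0.42) = 4.2688%.
1 + r = 1.042688 / 1.07480 = 0.970123
After-tax real rate = 0.970123 − 1 → -299 basis points.

-299 basis points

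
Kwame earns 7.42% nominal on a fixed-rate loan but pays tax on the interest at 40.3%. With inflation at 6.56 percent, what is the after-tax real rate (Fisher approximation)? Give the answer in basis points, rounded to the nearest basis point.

-213 basis points

After-tax nominal return = 7.42% × (1 − 0.403) = 4.42974%.
r ≈ 4.42974% − 6.56% → -213 basis points.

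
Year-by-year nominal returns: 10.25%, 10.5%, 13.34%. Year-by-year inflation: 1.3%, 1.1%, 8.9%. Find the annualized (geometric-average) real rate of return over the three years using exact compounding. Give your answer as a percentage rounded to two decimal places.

7.38%

Compound the nominal returns: 1.1025 × 1.1050 × 1.1334 = 1.38077872.
Compound inflation: 1.0130 × 1.0110 × 1.0890 = 1.11529173.
Deflate: 1.38077872 / 1.11529173 = 1.23804264.
Annualized real rate = 1.23804264^(1/3) − 1 = 7.3771% → 7.38%.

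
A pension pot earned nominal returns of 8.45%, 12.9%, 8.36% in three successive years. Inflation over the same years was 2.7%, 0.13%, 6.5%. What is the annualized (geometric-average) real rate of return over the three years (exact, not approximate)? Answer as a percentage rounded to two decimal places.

Nominal growth factor = 1.0845 × 1.1290 × 1.0836 = 1.32676038
Price-level growth factor = 1.0270 × 1.0013 × 1.0650 = 1.09517688
Real growth factor = 1.32676038 / 1.09517688 = 1.21145762
Annualized real rate = 1.21145762^(1/3) − 1 = 6.6030% → 6.60%.

6.60%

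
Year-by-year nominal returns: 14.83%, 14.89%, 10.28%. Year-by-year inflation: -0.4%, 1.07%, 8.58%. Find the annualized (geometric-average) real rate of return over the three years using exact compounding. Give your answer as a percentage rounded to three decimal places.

Nominal growth factor = 1.1483 × 1.1489 × 1.1028 = 1.45490405
Price-level growth factor = 0.9960 × 1.0107 × 1.0858 = 1.09302839
Real growth factor = 1.45490405 / 1.09302839 = 1.33107618
Annualized real rate = 1.33107618^(1/3) − 1 = 10.0021% → 10.002%.

10.002%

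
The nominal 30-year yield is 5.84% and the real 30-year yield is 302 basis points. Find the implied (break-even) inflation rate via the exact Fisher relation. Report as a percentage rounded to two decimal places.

2.74%

(1 + π) = (1 + i)/(1 + r) = 1.05840 / 1.03020 = 1.027373
Break-even inflation = 1.027373 − 1 → 2.74%.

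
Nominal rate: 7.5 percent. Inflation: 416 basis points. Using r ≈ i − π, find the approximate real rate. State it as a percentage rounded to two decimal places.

3.34%

r ≈ i − π = 7.5% − 4.16% = 3.34%.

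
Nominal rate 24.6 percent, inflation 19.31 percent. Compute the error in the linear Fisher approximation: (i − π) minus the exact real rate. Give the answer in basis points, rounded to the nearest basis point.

Approximate: r ≈ 24.600% − 19.310% = 5.2900%
Exact: (1 + 0.2460)/(1 + 0.1931) − 1 = 4.4338%
Error = 5.2900% − 4.4338% = 0.8562% → 86 basis points.

86 basis points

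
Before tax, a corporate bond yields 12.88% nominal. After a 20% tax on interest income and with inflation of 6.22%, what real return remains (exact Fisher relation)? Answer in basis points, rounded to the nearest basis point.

After-tax nominal return = 12.88% × (1 − 0.2) = 10.3040%.
1 + r = 1.10304 / 1.06220 = 1.038449
After-tax real rate = 1.038449 − 1 → 384 basis points.

384 basis points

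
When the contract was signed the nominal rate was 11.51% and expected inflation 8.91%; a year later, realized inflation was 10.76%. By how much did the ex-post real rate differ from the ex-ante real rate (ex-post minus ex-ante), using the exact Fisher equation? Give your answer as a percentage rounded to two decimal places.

-1.71%

Ex-ante: (1 + 0.1151)/(1 + 0.0891) − 1 = 2.3873%
Ex-post: (1 + 0.1151)/(1 + 0.1076) − 1 = 0.6771%
Difference (ex-post − ex-ante) = -1.7102% → -1.71%.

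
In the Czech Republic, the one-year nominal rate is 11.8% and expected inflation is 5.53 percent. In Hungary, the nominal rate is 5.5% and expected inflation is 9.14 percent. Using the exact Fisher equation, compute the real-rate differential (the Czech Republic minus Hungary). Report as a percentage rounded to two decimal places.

The Czech Republic: (1 + 0.1180)/(1 + 0.0553) − 1 = 5.9414%
Hungary: (1 + 0.0550)/(1 + 0.0914) − 1 = -3.3352%
Differential = 5.9414% − (-3.3352%) = 9.2766% → 9.28%.

9.28%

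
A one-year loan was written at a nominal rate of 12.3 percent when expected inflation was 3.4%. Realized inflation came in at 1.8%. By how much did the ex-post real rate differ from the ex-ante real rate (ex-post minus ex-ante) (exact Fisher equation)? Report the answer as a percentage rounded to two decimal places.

1.71%

Ex-ante: (1 + 0.1230)/(1 + 0.0340) − 1 = 8.6074%
Ex-post: (1 + 0.1230)/(1 + 0.0180) − 1 = 10.3143%
Difference (ex-post − ex-ante) = 1.7070% → 1.71%.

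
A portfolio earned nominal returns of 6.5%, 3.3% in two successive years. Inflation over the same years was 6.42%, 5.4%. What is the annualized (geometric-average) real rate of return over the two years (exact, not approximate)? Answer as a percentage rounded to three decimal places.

Nominal growth factor = 1.0650 × 1.0330 = 1.10014500
Price-level growth factor = 1.0642 × 1.0540 = 1.12166680
Real growth factor = 1.10014500 / 1.12166680 = 0.98081266
Annualized real rate = 0.98081266^(1/2) − 1 = -0.9640% → -0.964%.

-0.964%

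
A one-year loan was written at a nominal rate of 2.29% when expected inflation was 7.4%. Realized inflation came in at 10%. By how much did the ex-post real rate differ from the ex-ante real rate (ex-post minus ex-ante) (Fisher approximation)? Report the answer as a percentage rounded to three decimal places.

Ex-ante: 2.29% − 7.4% = -5.110%
Ex-post: 2.29% − 10% = -7.710%
Difference (ex-post − ex-ante) = -2.6000% → -2.600%.

-2.600%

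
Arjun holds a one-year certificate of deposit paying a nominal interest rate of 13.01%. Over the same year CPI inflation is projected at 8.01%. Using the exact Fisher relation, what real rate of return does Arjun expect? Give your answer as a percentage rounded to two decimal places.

1 + r = 1.13010 / 1.08010 = 1.046292
r = 1.046292 − 1 = 4.6292%, i.e. 4.63%.

4.63%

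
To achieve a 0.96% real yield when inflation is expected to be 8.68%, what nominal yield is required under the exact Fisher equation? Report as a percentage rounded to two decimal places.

9.72%

(1 + i) = (1 + r)(1 + π) = 1.00960 × 1.08680 = 1.09723328
i = 1.09723328 − 1, so the required nominal rate is 9.72%.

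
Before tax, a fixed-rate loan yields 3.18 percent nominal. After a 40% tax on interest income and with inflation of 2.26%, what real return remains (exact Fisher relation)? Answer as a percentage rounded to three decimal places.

After-tax nominal return = 3.18% × (1 − 0.4) = 1.9080%.
1 + r = 1.01908 / 1.02260 = 0.996558
After-tax real rate = 0.996558 − 1 → -0.344%.

-0.344%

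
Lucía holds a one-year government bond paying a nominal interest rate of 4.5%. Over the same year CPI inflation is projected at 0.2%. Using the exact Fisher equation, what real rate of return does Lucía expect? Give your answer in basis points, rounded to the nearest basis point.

429 basis points

By the Fisher equation, 1 + r = (1 + i)/(1 + π).
1 + r = 1.04500 / 1.00200 = 1.042914
r = 1.042914 − 1 = 4.2914%, i.e. 429 basis points.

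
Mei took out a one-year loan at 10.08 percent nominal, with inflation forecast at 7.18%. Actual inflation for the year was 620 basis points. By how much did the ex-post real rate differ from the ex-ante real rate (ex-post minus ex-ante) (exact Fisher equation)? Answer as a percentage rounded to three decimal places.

0.948%

Ex-ante: (1 + 0.1008)/(1 + 0.0718) − 1 = 2.7057%
Ex-post: (1 + 0.1008)/(1 + 0.0620) − 1 = 3.6535%
Difference (ex-post − ex-ante) = 0.9478% → 0.948%.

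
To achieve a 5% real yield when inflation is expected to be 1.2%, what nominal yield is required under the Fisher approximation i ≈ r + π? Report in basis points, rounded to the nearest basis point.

i ≈ r + π = 5% + 1.2% = 620 basis points.

620 basis points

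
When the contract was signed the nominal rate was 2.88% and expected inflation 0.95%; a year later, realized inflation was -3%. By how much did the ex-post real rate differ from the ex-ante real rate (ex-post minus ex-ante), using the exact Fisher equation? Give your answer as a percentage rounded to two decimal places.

Ex-ante: (1 + 0.0288)/(1 + 0.0095) − 1 = 1.9118%
Ex-post: (1 + 0.0288)/(1 − 0.0300) − 1 = 6.0619%
Difference (ex-post − ex-ante) = 4.1500% → 4.15%.

4.15%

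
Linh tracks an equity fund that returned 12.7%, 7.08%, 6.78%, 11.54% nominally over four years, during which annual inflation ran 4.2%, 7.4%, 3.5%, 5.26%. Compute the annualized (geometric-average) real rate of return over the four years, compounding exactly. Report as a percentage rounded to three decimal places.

Compound the nominal returns: 1.1270 × 1.0708 × 1.0678 × 1.1154 = 1.43731790.
Compound inflation: 1.0420 × 1.0740 × 1.0350 × 1.0526 = 1.21920214.
Deflate: 1.43731790 / 1.21920214 = 1.17890041.
Annualized real rate = 1.17890041^(1/4) − 1 = 4.2004% → 4.200%.

4.200%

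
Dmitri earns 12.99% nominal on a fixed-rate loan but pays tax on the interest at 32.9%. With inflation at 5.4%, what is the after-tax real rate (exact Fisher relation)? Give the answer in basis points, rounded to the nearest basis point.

315 basis points

After-tax nominal return = 12.99% × (1 − 0.329) = 8.71629%.
1 + r = 1.0871629 / 1.05400 = 1.031464
After-tax real rate = 1.031464 − 1 → 315 basis points.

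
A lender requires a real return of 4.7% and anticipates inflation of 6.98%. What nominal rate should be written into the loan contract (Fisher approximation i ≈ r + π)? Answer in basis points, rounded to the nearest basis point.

1168 basis points

i ≈ r + π = 4.7% + 6.98% = 1168 basis points.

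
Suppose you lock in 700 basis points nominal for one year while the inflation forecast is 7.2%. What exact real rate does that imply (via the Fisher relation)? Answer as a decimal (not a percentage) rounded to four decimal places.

-0.0019

By the Fisher relation, 1 + r = (1 + i)/(1 + π).
1 + r = 1.07000 / 1.07200 = 0.998134
r = 0.998134 − 1 = -0.1866%, i.e. -0.0019.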